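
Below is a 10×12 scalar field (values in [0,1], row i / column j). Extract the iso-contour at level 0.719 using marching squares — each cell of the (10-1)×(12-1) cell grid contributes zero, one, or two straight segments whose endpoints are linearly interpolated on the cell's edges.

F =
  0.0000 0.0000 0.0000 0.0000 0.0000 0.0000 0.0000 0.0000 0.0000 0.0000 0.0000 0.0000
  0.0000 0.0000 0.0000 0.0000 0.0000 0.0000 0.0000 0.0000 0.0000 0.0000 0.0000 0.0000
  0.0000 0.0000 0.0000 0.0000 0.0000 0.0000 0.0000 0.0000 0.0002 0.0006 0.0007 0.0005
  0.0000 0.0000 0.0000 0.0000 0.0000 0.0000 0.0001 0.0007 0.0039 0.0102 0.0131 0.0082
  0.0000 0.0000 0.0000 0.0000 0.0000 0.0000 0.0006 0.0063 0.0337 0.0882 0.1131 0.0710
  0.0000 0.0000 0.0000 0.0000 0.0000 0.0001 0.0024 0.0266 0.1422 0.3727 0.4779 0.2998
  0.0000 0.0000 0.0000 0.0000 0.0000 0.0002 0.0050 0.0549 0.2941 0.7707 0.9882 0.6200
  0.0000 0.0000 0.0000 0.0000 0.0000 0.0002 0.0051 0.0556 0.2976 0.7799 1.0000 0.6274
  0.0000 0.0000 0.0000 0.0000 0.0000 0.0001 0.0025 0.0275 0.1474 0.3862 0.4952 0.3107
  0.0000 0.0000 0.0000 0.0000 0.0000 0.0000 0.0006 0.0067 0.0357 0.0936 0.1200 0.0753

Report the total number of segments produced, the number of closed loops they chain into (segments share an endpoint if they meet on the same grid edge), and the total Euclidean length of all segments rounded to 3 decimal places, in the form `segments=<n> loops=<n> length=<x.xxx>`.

cell (5,8): code 0100 → (5.870,9.000)–(6.000,8.892)
cell (5,9): code 1100 → (5.472,10.000)–(5.870,9.000)
cell (5,10): code 1000 → (6.000,10.731)–(5.472,10.000)
cell (6,8): code 0110 → (6.000,8.892)–(7.000,8.874)
cell (6,10): code 1001 → (7.000,10.754)–(6.000,10.731)
cell (7,8): code 0010 → (7.000,8.874)–(7.155,9.000)
cell (7,9): code 0011 → (7.155,9.000)–(7.557,10.000)
cell (7,10): code 0001 → (7.557,10.000)–(7.000,10.754)
total: 8 segments, chained into 1 closed loop(s), length Σ = 6.362184

segments=8 loops=1 length=6.362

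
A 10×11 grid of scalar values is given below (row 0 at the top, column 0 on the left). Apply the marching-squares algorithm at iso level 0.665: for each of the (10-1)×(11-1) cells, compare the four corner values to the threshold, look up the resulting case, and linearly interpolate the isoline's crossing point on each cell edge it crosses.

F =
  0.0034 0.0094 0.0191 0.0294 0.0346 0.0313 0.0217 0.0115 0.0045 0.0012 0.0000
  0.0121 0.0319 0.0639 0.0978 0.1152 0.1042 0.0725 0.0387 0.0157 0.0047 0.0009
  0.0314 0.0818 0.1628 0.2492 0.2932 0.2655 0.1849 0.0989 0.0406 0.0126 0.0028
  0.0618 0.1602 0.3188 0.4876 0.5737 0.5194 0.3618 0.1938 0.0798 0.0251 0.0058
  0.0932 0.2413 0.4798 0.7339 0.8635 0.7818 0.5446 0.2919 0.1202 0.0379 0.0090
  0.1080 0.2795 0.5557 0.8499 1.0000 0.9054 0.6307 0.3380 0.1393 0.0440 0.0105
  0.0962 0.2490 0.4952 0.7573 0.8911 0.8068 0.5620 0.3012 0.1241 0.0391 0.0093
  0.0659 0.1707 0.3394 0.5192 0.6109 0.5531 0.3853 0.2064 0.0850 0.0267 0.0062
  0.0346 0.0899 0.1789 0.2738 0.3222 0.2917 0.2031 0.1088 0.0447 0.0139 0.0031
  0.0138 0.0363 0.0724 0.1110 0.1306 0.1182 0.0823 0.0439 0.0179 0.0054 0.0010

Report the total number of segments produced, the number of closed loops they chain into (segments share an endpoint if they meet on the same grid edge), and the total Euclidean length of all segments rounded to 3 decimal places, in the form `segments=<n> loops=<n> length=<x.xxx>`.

segments=12 loops=1 length=10.817

cell (3,2): code 0100 → (3.720,3.000)–(4.000,2.729)
cell (3,3): code 1100 → (3.315,4.000)–(3.720,3.000)
cell (3,4): code 1100 → (3.555,5.000)–(3.315,4.000)
cell (3,5): code 1000 → (4.000,5.492)–(3.555,5.000)
cell (4,2): code 0110 → (4.000,2.729)–(5.000,2.372)
cell (4,5): code 1001 → (5.000,5.875)–(4.000,5.492)
cell (5,2): code 0110 → (5.000,2.372)–(6.000,2.648)
cell (5,5): code 1001 → (6.000,5.579)–(5.000,5.875)
cell (6,2): code 0010 → (6.000,2.648)–(6.388,3.000)
cell (6,3): code 0011 → (6.388,3.000)–(6.807,4.000)
cell (6,4): code 0011 → (6.807,4.000)–(6.559,5.000)
cell (6,5): code 0001 → (6.559,5.000)–(6.000,5.579)
total: 12 segments, chained into 1 closed loop(s), length Σ = 10.816996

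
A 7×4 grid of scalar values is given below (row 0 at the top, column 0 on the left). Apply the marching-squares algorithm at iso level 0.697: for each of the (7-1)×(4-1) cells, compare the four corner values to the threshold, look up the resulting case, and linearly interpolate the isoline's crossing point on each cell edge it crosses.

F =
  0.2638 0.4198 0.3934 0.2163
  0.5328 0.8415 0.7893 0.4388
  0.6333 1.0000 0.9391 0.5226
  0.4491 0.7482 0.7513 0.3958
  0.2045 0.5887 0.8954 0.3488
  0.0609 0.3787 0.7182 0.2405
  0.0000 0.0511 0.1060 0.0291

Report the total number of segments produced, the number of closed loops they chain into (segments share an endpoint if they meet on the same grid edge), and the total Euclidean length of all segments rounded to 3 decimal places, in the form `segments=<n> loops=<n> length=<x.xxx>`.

segments=14 loops=1 length=10.819

cell (0,0): code 0100 → (0.657,1.000)–(1.000,0.532)
cell (0,1): code 1100 → (0.767,2.000)–(0.657,1.000)
cell (0,2): code 1000 → (1.000,2.263)–(0.767,2.000)
cell (1,0): code 0110 → (1.000,0.532)–(2.000,0.174)
cell (1,2): code 1001 → (2.000,2.581)–(1.000,2.263)
cell (2,0): code 0110 → (2.000,0.174)–(3.000,0.829)
cell (2,2): code 1001 → (3.000,2.153)–(2.000,2.581)
cell (3,0): code 0010 → (3.000,0.829)–(3.321,1.000)
cell (3,1): code 0111 → (3.321,1.000)–(4.000,1.353)
cell (3,2): code 1001 → (4.000,2.363)–(3.000,2.153)
cell (4,1): code 0110 → (4.000,1.353)–(5.000,1.938)
cell (4,2): code 1001 → (5.000,2.044)–(4.000,2.363)
cell (5,1): code 0010 → (5.000,1.938)–(5.035,2.000)
cell (5,2): code 0001 → (5.035,2.000)–(5.000,2.044)
total: 14 segments, chained into 1 closed loop(s), length Σ = 10.819232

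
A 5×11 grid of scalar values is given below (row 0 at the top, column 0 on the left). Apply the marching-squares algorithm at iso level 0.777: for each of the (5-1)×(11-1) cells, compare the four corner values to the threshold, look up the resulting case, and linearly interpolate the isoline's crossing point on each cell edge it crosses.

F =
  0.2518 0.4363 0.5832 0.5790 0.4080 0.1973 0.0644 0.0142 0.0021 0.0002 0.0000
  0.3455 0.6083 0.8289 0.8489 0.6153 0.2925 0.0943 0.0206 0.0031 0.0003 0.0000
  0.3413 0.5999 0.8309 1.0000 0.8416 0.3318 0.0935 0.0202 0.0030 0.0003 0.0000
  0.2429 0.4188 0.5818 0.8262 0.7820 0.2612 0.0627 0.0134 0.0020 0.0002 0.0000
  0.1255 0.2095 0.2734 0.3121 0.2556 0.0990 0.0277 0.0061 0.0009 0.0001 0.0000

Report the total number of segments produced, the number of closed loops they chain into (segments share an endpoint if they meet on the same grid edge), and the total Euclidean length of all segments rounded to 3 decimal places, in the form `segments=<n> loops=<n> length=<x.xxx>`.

segments=12 loops=1 length=7.716

cell (0,1): code 0100 → (0.789,2.000)–(1.000,1.765)
cell (0,2): code 1100 → (0.734,3.000)–(0.789,2.000)
cell (0,3): code 1000 → (1.000,3.308)–(0.734,3.000)
cell (1,1): code 0110 → (1.000,1.765)–(2.000,1.767)
cell (1,3): code 1101 → (1.715,4.000)–(1.000,3.308)
cell (1,4): code 1000 → (2.000,4.127)–(1.715,4.000)
cell (2,1): code 0010 → (2.000,1.767)–(2.216,2.000)
cell (2,2): code 0111 → (2.216,2.000)–(3.000,2.799)
cell (2,4): code 1001 → (3.000,4.010)–(2.000,4.127)
cell (3,2): code 0010 → (3.000,2.799)–(3.096,3.000)
cell (3,3): code 0011 → (3.096,3.000)–(3.009,4.000)
cell (3,4): code 0001 → (3.009,4.000)–(3.000,4.010)
total: 12 segments, chained into 1 closed loop(s), length Σ = 7.716019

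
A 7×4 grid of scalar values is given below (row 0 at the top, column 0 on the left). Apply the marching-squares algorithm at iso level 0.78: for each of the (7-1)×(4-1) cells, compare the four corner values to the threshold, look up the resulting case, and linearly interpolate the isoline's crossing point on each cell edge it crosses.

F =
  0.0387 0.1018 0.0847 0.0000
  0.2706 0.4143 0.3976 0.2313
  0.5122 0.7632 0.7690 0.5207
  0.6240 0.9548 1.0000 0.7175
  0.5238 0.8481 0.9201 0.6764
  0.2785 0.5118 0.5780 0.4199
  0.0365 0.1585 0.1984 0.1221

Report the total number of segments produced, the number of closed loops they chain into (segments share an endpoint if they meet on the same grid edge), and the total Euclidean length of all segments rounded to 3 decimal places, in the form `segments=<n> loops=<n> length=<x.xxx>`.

cell (2,0): code 0100 → (2.088,1.000)–(3.000,0.472)
cell (2,1): code 1100 → (2.048,2.000)–(2.088,1.000)
cell (2,2): code 1000 → (3.000,2.779)–(2.048,2.000)
cell (3,0): code 0110 → (3.000,0.472)–(4.000,0.790)
cell (3,2): code 1001 → (4.000,2.575)–(3.000,2.779)
cell (4,0): code 0010 → (4.000,0.790)–(4.202,1.000)
cell (4,1): code 0011 → (4.202,1.000)–(4.410,2.000)
cell (4,2): code 0001 → (4.410,2.000)–(4.000,2.575)
total: 8 segments, chained into 1 closed loop(s), length Σ = 7.374156

segments=8 loops=1 length=7.374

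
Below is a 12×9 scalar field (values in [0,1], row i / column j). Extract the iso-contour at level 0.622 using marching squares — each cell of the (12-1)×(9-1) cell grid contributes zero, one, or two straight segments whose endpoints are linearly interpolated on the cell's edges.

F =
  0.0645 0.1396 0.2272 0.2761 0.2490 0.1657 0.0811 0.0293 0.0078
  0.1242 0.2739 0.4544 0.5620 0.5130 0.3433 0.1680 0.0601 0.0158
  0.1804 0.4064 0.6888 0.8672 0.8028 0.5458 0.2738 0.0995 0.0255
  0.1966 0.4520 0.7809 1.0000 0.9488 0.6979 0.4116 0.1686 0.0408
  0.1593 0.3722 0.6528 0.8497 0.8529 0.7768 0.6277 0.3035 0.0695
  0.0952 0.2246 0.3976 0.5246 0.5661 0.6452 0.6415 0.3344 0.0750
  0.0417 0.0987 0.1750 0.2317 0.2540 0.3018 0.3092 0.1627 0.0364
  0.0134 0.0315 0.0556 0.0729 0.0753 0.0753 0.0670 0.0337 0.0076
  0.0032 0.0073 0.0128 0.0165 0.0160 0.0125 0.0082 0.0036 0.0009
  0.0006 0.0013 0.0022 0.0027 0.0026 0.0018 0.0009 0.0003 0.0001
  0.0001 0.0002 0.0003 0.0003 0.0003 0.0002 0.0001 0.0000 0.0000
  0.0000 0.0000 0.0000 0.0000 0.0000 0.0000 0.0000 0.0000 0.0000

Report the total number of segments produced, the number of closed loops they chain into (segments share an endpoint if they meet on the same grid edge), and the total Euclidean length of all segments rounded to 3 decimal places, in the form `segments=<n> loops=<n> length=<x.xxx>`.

segments=18 loops=1 length=13.395

cell (1,1): code 0100 → (1.715,2.000)–(2.000,1.763)
cell (1,2): code 1100 → (1.197,3.000)–(1.715,2.000)
cell (1,3): code 1100 → (1.376,4.000)–(1.197,3.000)
cell (1,4): code 1000 → (2.000,4.704)–(1.376,4.000)
cell (2,1): code 0110 → (2.000,1.763)–(3.000,1.517)
cell (2,4): code 1101 → (2.501,5.000)–(2.000,4.704)
cell (2,5): code 1000 → (3.000,5.265)–(2.501,5.000)
cell (3,1): code 0110 → (3.000,1.517)–(4.000,1.890)
cell (3,5): code 1101 → (3.974,6.000)–(3.000,5.265)
cell (3,6): code 1000 → (4.000,6.018)–(3.974,6.000)
cell (4,1): code 0010 → (4.000,1.890)–(4.121,2.000)
cell (4,2): code 0011 → (4.121,2.000)–(4.700,3.000)
cell (4,3): code 0011 → (4.700,3.000)–(4.805,4.000)
cell (4,4): code 0111 → (4.805,4.000)–(5.000,4.707)
cell (4,6): code 1001 → (5.000,6.063)–(4.000,6.018)
cell (5,4): code 0010 → (5.000,4.707)–(5.068,5.000)
cell (5,5): code 0011 → (5.068,5.000)–(5.059,6.000)
cell (5,6): code 0001 → (5.059,6.000)–(5.000,6.063)
total: 18 segments, chained into 1 closed loop(s), length Σ = 13.395268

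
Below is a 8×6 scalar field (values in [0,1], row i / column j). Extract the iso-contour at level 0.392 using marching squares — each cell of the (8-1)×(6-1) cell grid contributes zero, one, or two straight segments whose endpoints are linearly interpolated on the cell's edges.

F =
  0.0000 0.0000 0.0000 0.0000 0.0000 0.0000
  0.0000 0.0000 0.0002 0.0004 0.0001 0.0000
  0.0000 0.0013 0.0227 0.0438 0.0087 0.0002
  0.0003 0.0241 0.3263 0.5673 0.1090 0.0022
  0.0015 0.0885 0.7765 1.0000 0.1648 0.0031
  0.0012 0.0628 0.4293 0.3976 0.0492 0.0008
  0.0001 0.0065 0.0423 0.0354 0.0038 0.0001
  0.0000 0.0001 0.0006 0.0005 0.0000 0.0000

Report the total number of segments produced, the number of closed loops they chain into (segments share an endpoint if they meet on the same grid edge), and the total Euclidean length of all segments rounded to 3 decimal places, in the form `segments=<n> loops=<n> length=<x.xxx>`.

cell (2,2): code 0100 → (2.665,3.000)–(3.000,2.273)
cell (2,3): code 1000 → (3.000,3.383)–(2.665,3.000)
cell (3,1): code 0100 → (3.146,2.000)–(4.000,1.441)
cell (3,2): code 1110 → (3.000,2.273)–(3.146,2.000)
cell (3,3): code 1001 → (4.000,3.728)–(3.000,3.383)
cell (4,1): code 0110 → (4.000,1.441)–(5.000,1.898)
cell (4,3): code 1001 → (5.000,3.016)–(4.000,3.728)
cell (5,1): code 0010 → (5.000,1.898)–(5.096,2.000)
cell (5,2): code 0011 → (5.096,2.000)–(5.015,3.000)
cell (5,3): code 0001 → (5.015,3.000)–(5.000,3.016)
total: 10 segments, chained into 1 closed loop(s), length Σ = 7.189780

segments=10 loops=1 length=7.190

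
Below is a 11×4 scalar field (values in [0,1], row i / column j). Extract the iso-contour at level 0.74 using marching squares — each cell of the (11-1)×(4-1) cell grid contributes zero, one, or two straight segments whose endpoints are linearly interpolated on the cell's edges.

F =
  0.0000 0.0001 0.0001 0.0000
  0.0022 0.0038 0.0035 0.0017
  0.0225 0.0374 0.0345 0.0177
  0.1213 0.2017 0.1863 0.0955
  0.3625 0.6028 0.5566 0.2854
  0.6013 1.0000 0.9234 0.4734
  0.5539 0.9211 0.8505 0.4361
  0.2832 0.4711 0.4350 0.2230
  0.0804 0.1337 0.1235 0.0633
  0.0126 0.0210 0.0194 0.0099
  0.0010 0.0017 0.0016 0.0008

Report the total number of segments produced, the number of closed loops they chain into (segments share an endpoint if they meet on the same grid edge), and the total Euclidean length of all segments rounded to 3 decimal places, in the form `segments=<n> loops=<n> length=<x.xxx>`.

segments=8 loops=1 length=6.626

cell (4,0): code 0100 → (4.345,1.000)–(5.000,0.348)
cell (4,1): code 1100 → (4.500,2.000)–(4.345,1.000)
cell (4,2): code 1000 → (5.000,2.408)–(4.500,2.000)
cell (5,0): code 0110 → (5.000,0.348)–(6.000,0.507)
cell (5,2): code 1001 → (6.000,2.267)–(5.000,2.408)
cell (6,0): code 0010 → (6.000,0.507)–(6.402,1.000)
cell (6,1): code 0011 → (6.402,1.000)–(6.266,2.000)
cell (6,2): code 0001 → (6.266,2.000)–(6.000,2.267)
total: 8 segments, chained into 1 closed loop(s), length Σ = 6.625772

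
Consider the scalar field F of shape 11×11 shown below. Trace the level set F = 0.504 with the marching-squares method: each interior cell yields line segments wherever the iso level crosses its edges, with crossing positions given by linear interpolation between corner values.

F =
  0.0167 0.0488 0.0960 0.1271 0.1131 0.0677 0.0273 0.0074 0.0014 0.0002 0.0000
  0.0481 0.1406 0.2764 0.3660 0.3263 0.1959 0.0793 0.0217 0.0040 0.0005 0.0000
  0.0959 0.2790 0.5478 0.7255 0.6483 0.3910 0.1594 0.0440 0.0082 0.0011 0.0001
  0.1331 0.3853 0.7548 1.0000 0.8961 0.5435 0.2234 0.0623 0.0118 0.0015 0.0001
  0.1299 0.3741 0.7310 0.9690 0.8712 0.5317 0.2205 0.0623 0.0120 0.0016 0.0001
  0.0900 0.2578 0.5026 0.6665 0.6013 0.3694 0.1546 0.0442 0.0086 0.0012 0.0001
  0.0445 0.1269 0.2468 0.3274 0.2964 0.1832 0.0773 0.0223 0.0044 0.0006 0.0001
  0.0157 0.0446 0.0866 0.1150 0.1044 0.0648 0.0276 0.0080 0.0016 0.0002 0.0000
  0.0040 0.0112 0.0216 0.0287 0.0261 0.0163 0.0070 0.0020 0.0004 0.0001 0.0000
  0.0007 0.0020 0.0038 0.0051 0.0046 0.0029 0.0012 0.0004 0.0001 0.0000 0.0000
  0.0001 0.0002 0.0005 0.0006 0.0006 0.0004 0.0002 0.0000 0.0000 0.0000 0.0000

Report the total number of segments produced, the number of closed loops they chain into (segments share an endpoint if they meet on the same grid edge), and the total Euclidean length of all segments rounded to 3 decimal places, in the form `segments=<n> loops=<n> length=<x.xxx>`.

cell (1,1): code 0100 → (1.839,2.000)–(2.000,1.837)
cell (1,2): code 1100 → (1.384,3.000)–(1.839,2.000)
cell (1,3): code 1100 → (1.552,4.000)–(1.384,3.000)
cell (1,4): code 1000 → (2.000,4.561)–(1.552,4.000)
cell (2,1): code 0110 → (2.000,1.837)–(3.000,1.321)
cell (2,4): code 1101 → (2.741,5.000)–(2.000,4.561)
cell (2,5): code 1000 → (3.000,5.123)–(2.741,5.000)
cell (3,1): code 0110 → (3.000,1.321)–(4.000,1.364)
cell (3,5): code 1001 → (4.000,5.089)–(3.000,5.123)
cell (4,1): code 0010 → (4.000,1.364)–(4.994,2.000)
cell (4,2): code 0111 → (4.994,2.000)–(5.000,2.009)
cell (4,4): code 1011 → (5.000,4.420)–(4.171,5.000)
cell (4,5): code 0001 → (4.171,5.000)–(4.000,5.089)
cell (5,2): code 0010 → (5.000,2.009)–(5.479,3.000)
cell (5,3): code 0011 → (5.479,3.000)–(5.319,4.000)
cell (5,4): code 0001 → (5.319,4.000)–(5.000,4.420)
total: 16 segments, chained into 1 closed loop(s), length Σ = 12.371038

segments=16 loops=1 length=12.371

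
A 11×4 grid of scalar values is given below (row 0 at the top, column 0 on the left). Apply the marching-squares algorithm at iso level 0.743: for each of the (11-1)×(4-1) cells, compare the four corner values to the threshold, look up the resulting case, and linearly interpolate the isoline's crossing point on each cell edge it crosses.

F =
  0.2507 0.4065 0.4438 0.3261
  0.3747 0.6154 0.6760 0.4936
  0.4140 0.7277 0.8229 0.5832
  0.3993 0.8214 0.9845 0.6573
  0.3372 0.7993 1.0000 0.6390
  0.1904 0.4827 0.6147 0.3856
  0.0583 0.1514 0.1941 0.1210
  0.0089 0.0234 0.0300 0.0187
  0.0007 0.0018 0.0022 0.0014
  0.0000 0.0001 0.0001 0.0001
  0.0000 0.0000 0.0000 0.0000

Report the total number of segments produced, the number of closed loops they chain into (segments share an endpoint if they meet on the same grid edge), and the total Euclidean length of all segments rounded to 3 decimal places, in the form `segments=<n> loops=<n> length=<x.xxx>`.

cell (1,1): code 0100 → (1.456,2.000)–(2.000,1.161)
cell (1,2): code 1000 → (2.000,2.333)–(1.456,2.000)
cell (2,0): code 0100 → (2.163,1.000)–(3.000,0.814)
cell (2,1): code 1110 → (2.000,1.161)–(2.163,1.000)
cell (2,2): code 1001 → (3.000,2.738)–(2.000,2.333)
cell (3,0): code 0110 → (3.000,0.814)–(4.000,0.878)
cell (3,2): code 1001 → (4.000,2.712)–(3.000,2.738)
cell (4,0): code 0010 → (4.000,0.878)–(4.178,1.000)
cell (4,1): code 0011 → (4.178,1.000)–(4.667,2.000)
cell (4,2): code 0001 → (4.667,2.000)–(4.000,2.712)
total: 10 segments, chained into 1 closed loop(s), length Σ = 8.109783

segments=10 loops=1 length=8.110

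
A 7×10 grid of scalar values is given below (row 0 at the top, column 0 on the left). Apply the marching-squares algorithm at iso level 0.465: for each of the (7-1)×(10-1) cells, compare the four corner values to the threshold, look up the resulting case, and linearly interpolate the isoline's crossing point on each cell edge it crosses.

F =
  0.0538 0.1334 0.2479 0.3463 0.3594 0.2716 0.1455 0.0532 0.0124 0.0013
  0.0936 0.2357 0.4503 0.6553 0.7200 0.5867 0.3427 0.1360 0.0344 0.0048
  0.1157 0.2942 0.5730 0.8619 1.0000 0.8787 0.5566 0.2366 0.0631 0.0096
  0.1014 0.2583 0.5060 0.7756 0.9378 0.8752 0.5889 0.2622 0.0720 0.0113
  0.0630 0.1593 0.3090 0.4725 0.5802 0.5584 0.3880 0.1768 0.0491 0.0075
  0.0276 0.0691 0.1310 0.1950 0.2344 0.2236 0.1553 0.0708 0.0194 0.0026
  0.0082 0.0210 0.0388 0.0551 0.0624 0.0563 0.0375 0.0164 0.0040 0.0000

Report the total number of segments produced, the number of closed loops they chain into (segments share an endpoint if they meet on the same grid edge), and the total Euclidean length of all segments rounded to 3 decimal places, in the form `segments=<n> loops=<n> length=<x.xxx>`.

segments=18 loops=1 length=13.743

cell (0,2): code 0100 → (0.384,3.000)–(1.000,2.072)
cell (0,3): code 1100 → (0.293,4.000)–(0.384,3.000)
cell (0,4): code 1100 → (0.614,5.000)–(0.293,4.000)
cell (0,5): code 1000 → (1.000,5.499)–(0.614,5.000)
cell (1,1): code 0100 → (1.120,2.000)–(2.000,1.613)
cell (1,2): code 1110 → (1.000,2.072)–(1.120,2.000)
cell (1,5): code 1101 → (1.572,6.000)–(1.000,5.499)
cell (1,6): code 1000 → (2.000,6.286)–(1.572,6.000)
cell (2,1): code 0110 → (2.000,1.613)–(3.000,1.834)
cell (2,6): code 1001 → (3.000,6.379)–(2.000,6.286)
cell (3,1): code 0010 → (3.000,1.834)–(3.208,2.000)
cell (3,2): code 0111 → (3.208,2.000)–(4.000,2.954)
cell (3,5): code 1011 → (4.000,5.548)–(3.617,6.000)
cell (3,6): code 0001 → (3.617,6.000)–(3.000,6.379)
cell (4,2): code 0010 → (4.000,2.954)–(4.027,3.000)
cell (4,3): code 0011 → (4.027,3.000)–(4.333,4.000)
cell (4,4): code 0011 → (4.333,4.000)–(4.279,5.000)
cell (4,5): code 0001 → (4.279,5.000)–(4.000,5.548)
total: 18 segments, chained into 1 closed loop(s), length Σ = 13.742529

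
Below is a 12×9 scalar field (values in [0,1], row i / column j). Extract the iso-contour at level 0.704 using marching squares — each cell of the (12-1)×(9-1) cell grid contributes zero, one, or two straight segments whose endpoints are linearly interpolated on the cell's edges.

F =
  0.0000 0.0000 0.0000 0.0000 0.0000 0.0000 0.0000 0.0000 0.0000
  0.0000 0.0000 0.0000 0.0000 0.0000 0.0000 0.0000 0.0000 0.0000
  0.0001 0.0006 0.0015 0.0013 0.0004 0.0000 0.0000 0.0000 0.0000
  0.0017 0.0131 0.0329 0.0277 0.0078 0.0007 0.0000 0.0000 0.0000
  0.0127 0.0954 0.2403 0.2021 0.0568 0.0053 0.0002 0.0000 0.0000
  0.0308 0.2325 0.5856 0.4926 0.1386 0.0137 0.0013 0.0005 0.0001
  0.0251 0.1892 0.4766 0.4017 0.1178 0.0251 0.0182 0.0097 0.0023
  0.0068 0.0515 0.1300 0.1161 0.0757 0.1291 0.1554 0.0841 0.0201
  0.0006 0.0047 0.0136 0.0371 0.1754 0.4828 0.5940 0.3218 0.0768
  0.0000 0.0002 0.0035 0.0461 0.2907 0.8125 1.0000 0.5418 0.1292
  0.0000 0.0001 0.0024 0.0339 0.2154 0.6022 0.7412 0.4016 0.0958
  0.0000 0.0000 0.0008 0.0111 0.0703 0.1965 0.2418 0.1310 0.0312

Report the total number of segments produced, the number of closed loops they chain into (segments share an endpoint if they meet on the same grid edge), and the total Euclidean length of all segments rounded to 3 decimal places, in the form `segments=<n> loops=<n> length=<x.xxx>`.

segments=8 loops=1 length=5.420

cell (8,4): code 0100 → (8.671,5.000)–(9.000,4.792)
cell (8,5): code 1100 → (8.271,6.000)–(8.671,5.000)
cell (8,6): code 1000 → (9.000,6.646)–(8.271,6.000)
cell (9,4): code 0010 → (9.000,4.792)–(9.516,5.000)
cell (9,5): code 0111 → (9.516,5.000)–(10.000,5.732)
cell (9,6): code 1001 → (10.000,6.110)–(9.000,6.646)
cell (10,5): code 0010 → (10.000,5.732)–(10.074,6.000)
cell (10,6): code 0001 → (10.074,6.000)–(10.000,6.110)
total: 8 segments, chained into 1 closed loop(s), length Σ = 5.419619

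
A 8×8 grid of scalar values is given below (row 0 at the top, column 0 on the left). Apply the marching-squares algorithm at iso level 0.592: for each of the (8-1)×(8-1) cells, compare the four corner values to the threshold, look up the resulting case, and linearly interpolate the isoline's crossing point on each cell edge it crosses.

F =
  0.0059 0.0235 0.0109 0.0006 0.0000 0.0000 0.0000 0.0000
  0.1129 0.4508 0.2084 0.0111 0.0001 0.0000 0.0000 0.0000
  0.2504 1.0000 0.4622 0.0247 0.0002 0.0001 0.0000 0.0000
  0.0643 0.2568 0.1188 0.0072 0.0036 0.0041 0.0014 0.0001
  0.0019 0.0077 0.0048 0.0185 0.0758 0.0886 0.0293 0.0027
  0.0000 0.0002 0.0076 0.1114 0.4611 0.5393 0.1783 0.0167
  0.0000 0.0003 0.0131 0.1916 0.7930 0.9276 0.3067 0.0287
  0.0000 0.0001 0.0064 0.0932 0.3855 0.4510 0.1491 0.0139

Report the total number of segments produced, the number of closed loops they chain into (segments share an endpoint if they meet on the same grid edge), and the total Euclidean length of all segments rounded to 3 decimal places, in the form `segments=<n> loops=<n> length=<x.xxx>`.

segments=10 loops=2 length=8.942

cell (1,0): code 0100 → (1.257,1.000)–(2.000,0.456)
cell (1,1): code 1000 → (2.000,1.759)–(1.257,1.000)
cell (2,0): code 0010 → (2.000,0.456)–(2.549,1.000)
cell (2,1): code 0001 → (2.549,1.000)–(2.000,1.759)
cell (5,3): code 0100 → (5.394,4.000)–(6.000,3.666)
cell (5,4): code 1100 → (5.136,5.000)–(5.394,4.000)
cell (5,5): code 1000 → (6.000,5.541)–(5.136,5.000)
cell (6,3): code 0010 → (6.000,3.666)–(6.493,4.000)
cell (6,4): code 0011 → (6.493,4.000)–(6.704,5.000)
cell (6,5): code 0001 → (6.704,5.000)–(6.000,5.541)
total: 10 segments, chained into 2 closed loop(s), length Σ = 8.941764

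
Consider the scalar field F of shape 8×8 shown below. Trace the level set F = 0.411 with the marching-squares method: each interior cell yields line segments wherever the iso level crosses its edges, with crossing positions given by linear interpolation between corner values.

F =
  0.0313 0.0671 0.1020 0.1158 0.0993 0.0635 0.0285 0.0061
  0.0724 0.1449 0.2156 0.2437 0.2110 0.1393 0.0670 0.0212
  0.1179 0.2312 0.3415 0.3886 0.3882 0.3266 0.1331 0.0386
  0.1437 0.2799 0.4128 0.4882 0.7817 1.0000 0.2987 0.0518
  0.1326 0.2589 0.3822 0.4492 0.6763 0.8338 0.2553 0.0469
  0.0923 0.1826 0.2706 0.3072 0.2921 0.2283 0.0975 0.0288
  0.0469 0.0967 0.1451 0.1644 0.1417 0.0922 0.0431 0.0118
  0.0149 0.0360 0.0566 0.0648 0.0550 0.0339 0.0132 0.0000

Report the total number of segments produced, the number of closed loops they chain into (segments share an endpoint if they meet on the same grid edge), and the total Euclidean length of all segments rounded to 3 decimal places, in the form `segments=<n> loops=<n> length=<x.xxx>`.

segments=12 loops=1 length=10.335

cell (2,1): code 0100 → (2.975,2.000)–(3.000,1.986)
cell (2,2): code 1100 → (2.225,3.000)–(2.975,2.000)
cell (2,3): code 1100 → (2.058,4.000)–(2.225,3.000)
cell (2,4): code 1100 → (2.125,5.000)–(2.058,4.000)
cell (2,5): code 1000 → (3.000,5.840)–(2.125,5.000)
cell (3,1): code 0010 → (3.000,1.986)–(3.059,2.000)
cell (3,2): code 0111 → (3.059,2.000)–(4.000,2.430)
cell (3,5): code 1001 → (4.000,5.731)–(3.000,5.840)
cell (4,2): code 0010 → (4.000,2.430)–(4.269,3.000)
cell (4,3): code 0011 → (4.269,3.000)–(4.691,4.000)
cell (4,4): code 0011 → (4.691,4.000)–(4.698,5.000)
cell (4,5): code 0001 → (4.698,5.000)–(4.000,5.731)
total: 12 segments, chained into 1 closed loop(s), length Σ = 10.334726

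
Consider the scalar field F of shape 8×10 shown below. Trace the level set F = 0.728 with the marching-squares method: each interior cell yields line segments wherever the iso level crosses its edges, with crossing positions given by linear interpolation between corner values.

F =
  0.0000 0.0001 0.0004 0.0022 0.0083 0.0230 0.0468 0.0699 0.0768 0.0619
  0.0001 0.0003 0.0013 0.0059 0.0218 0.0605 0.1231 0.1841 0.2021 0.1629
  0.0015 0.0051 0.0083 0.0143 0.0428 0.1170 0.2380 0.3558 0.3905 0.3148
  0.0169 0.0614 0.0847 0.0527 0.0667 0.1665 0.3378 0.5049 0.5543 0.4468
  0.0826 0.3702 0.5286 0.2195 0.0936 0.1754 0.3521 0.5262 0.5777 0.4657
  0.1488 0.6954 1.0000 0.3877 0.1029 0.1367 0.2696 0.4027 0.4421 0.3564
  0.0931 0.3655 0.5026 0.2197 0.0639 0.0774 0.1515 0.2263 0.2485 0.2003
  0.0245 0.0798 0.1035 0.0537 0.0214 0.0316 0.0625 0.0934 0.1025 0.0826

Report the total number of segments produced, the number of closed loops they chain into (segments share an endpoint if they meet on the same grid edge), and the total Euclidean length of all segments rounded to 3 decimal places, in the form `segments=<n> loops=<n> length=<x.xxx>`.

segments=4 loops=1 length=3.543

cell (4,1): code 0100 → (4.423,2.000)–(5.000,1.107)
cell (4,2): code 1000 → (5.000,2.444)–(4.423,2.000)
cell (5,1): code 0010 → (5.000,1.107)–(5.547,2.000)
cell (5,2): code 0001 → (5.547,2.000)–(5.000,2.444)
total: 4 segments, chained into 1 closed loop(s), length Σ = 3.543021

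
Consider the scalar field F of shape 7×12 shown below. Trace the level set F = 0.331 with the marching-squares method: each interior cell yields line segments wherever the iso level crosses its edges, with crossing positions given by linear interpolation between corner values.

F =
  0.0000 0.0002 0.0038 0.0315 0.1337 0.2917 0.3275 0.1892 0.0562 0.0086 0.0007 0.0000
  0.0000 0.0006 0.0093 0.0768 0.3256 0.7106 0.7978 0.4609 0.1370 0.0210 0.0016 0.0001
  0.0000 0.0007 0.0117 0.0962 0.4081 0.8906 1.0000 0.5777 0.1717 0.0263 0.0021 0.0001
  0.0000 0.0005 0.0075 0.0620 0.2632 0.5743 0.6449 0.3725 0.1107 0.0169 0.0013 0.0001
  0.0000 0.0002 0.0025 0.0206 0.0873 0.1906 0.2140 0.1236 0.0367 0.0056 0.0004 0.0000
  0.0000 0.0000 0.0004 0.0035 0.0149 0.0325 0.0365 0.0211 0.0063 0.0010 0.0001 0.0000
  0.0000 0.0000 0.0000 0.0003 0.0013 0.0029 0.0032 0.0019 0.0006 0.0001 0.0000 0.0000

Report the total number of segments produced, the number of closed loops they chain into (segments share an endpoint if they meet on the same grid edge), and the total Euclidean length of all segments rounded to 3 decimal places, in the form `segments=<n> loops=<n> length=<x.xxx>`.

segments=14 loops=1 length=11.734

cell (0,4): code 0100 → (0.094,5.000)–(1.000,4.014)
cell (0,5): code 1100 → (0.007,6.000)–(0.094,5.000)
cell (0,6): code 1100 → (0.522,7.000)–(0.007,6.000)
cell (0,7): code 1000 → (1.000,7.401)–(0.522,7.000)
cell (1,3): code 0100 → (1.065,4.000)–(2.000,3.753)
cell (1,4): code 1110 → (1.000,4.014)–(1.065,4.000)
cell (1,7): code 1001 → (2.000,7.608)–(1.000,7.401)
cell (2,3): code 0010 → (2.000,3.753)–(2.532,4.000)
cell (2,4): code 0111 → (2.532,4.000)–(3.000,4.218)
cell (2,7): code 1001 → (3.000,7.159)–(2.000,7.608)
cell (3,4): code 0010 → (3.000,4.218)–(3.634,5.000)
cell (3,5): code 0011 → (3.634,5.000)–(3.728,6.000)
cell (3,6): code 0011 → (3.728,6.000)–(3.167,7.000)
cell (3,7): code 0001 → (3.167,7.000)–(3.000,7.159)
total: 14 segments, chained into 1 closed loop(s), length Σ = 11.733630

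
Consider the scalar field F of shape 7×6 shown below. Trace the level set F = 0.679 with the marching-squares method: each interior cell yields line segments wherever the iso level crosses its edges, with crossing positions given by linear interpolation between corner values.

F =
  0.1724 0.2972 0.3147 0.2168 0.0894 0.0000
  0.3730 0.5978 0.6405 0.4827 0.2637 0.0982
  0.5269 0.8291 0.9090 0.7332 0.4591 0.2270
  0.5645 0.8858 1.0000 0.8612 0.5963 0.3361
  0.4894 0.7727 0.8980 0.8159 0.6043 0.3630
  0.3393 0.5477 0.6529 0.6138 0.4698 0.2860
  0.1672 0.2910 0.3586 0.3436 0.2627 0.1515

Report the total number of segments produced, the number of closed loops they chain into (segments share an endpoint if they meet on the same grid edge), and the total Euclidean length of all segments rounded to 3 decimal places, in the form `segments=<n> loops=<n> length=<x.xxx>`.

segments=12 loops=1 length=11.092

cell (1,0): code 0100 → (1.351,1.000)–(2.000,0.503)
cell (1,1): code 1100 → (1.143,2.000)–(1.351,1.000)
cell (1,2): code 1100 → (1.784,3.000)–(1.143,2.000)
cell (1,3): code 1000 → (2.000,3.198)–(1.784,3.000)
cell (2,0): code 0110 → (2.000,0.503)–(3.000,0.356)
cell (2,3): code 1001 → (3.000,3.688)–(2.000,3.198)
cell (3,0): code 0110 → (3.000,0.356)–(4.000,0.669)
cell (3,3): code 1001 → (4.000,3.647)–(3.000,3.688)
cell (4,0): code 0010 → (4.000,0.669)–(4.416,1.000)
cell (4,1): code 0011 → (4.416,1.000)–(4.894,2.000)
cell (4,2): code 0011 → (4.894,2.000)–(4.677,3.000)
cell (4,3): code 0001 → (4.677,3.000)–(4.000,3.647)
total: 12 segments, chained into 1 closed loop(s), length Σ = 11.091636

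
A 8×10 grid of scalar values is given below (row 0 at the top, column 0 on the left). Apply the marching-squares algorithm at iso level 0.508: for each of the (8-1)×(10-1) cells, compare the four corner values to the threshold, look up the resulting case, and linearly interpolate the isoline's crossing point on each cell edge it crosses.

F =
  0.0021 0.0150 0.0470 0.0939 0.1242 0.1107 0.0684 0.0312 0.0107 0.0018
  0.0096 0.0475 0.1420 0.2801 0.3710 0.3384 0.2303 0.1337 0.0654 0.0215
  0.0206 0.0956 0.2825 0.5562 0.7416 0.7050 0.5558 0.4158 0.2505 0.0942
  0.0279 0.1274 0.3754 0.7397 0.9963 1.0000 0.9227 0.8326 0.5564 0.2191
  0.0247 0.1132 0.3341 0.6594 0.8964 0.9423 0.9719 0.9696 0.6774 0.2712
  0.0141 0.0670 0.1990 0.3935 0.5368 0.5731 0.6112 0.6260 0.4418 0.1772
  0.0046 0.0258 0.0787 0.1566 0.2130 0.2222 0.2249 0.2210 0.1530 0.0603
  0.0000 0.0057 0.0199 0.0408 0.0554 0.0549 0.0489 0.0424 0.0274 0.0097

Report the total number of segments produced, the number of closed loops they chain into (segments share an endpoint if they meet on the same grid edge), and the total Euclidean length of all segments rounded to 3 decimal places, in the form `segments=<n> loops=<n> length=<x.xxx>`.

segments=20 loops=1 length=15.896

cell (1,2): code 0100 → (1.825,3.000)–(2.000,2.824)
cell (1,3): code 1100 → (1.370,4.000)–(1.825,3.000)
cell (1,4): code 1100 → (1.463,5.000)–(1.370,4.000)
cell (1,5): code 1100 → (1.853,6.000)–(1.463,5.000)
cell (1,6): code 1000 → (2.000,6.341)–(1.853,6.000)
cell (2,2): code 0110 → (2.000,2.824)–(3.000,2.364)
cell (2,6): code 1101 → (2.221,7.000)–(2.000,6.341)
cell (2,7): code 1100 → (2.842,8.000)–(2.221,7.000)
cell (2,8): code 1000 → (3.000,8.143)–(2.842,8.000)
cell (3,2): code 0110 → (3.000,2.364)–(4.000,2.535)
cell (3,8): code 1001 → (4.000,8.417)–(3.000,8.143)
cell (4,2): code 0010 → (4.000,2.535)–(4.569,3.000)
cell (4,3): code 0111 → (4.569,3.000)–(5.000,3.799)
cell (4,7): code 1011 → (5.000,7.641)–(4.719,8.000)
cell (4,8): code 0001 → (4.719,8.000)–(4.000,8.417)
cell (5,3): code 0010 → (5.000,3.799)–(5.089,4.000)
cell (5,4): code 0011 → (5.089,4.000)–(5.186,5.000)
cell (5,5): code 0011 → (5.186,5.000)–(5.267,6.000)
cell (5,6): code 0011 → (5.267,6.000)–(5.291,7.000)
cell (5,7): code 0001 → (5.291,7.000)–(5.000,7.641)
total: 20 segments, chained into 1 closed loop(s), length Σ = 15.895844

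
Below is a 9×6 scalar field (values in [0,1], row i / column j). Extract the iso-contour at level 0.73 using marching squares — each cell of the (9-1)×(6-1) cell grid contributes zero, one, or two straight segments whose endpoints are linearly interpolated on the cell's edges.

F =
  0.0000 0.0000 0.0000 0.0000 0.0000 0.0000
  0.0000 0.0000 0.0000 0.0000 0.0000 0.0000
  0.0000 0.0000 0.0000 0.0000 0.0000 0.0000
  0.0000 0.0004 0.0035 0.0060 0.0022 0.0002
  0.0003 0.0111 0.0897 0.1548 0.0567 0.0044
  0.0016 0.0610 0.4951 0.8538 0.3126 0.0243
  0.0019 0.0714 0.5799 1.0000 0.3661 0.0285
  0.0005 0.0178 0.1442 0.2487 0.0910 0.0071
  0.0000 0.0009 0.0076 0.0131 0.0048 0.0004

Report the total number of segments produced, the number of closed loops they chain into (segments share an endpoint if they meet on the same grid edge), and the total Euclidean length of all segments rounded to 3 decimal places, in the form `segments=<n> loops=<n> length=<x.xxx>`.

segments=6 loops=1 length=4.033

cell (4,2): code 0100 → (4.823,3.000)–(5.000,2.655)
cell (4,3): code 1000 → (5.000,3.229)–(4.823,3.000)
cell (5,2): code 0110 → (5.000,2.655)–(6.000,2.357)
cell (5,3): code 1001 → (6.000,3.426)–(5.000,3.229)
cell (6,2): code 0010 → (6.000,2.357)–(6.359,3.000)
cell (6,3): code 0001 → (6.359,3.000)–(6.000,3.426)
total: 6 segments, chained into 1 closed loop(s), length Σ = 4.033463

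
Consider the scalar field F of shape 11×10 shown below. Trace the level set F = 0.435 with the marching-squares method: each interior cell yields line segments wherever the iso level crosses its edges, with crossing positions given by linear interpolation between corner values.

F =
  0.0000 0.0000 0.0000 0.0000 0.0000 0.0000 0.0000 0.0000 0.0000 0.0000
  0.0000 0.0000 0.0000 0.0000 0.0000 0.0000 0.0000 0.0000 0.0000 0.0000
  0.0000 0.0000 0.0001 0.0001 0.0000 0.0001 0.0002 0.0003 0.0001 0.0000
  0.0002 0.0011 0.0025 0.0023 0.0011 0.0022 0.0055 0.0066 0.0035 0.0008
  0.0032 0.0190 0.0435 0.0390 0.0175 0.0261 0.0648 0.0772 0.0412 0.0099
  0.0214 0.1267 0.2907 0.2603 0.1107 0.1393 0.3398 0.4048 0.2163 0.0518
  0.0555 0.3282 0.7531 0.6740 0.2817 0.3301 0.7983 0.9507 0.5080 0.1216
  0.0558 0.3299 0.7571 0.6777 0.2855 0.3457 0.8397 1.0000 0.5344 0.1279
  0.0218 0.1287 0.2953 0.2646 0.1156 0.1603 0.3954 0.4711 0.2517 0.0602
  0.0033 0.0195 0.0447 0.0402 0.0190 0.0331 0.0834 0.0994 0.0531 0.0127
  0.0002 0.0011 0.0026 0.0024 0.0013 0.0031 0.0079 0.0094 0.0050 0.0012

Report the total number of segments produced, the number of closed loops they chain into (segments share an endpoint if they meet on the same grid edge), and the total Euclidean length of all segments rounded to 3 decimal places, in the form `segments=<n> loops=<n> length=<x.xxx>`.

segments=20 loops=2 length=17.322

cell (5,1): code 0100 → (5.312,2.000)–(6.000,1.251)
cell (5,2): code 1100 → (5.422,3.000)–(5.312,2.000)
cell (5,3): code 1000 → (6.000,3.609)–(5.422,3.000)
cell (5,5): code 0100 → (5.208,6.000)–(6.000,5.224)
cell (5,6): code 1100 → (5.055,7.000)–(5.208,6.000)
cell (5,7): code 1100 → (5.750,8.000)–(5.055,7.000)
cell (5,8): code 1000 → (6.000,8.189)–(5.750,8.000)
cell (6,1): code 0110 → (6.000,1.251)–(7.000,1.246)
cell (6,3): code 1001 → (7.000,3.619)–(6.000,3.609)
cell (6,5): code 0110 → (6.000,5.224)–(7.000,5.181)
cell (6,8): code 1001 → (7.000,8.245)–(6.000,8.189)
cell (7,1): code 0010 → (7.000,1.246)–(7.697,2.000)
cell (7,2): code 0011 → (7.697,2.000)–(7.588,3.000)
cell (7,3): code 0001 → (7.588,3.000)–(7.000,3.619)
cell (7,5): code 0010 → (7.000,5.181)–(7.911,6.000)
cell (7,6): code 0111 → (7.911,6.000)–(8.000,6.523)
cell (7,7): code 1011 → (8.000,7.165)–(7.352,8.000)
cell (7,8): code 0001 → (7.352,8.000)–(7.000,8.245)
cell (8,6): code 0010 → (8.000,6.523)–(8.097,7.000)
cell (8,7): code 0001 → (8.097,7.000)–(8.000,7.165)
total: 20 segments, chained into 2 closed loop(s), length Σ = 17.322233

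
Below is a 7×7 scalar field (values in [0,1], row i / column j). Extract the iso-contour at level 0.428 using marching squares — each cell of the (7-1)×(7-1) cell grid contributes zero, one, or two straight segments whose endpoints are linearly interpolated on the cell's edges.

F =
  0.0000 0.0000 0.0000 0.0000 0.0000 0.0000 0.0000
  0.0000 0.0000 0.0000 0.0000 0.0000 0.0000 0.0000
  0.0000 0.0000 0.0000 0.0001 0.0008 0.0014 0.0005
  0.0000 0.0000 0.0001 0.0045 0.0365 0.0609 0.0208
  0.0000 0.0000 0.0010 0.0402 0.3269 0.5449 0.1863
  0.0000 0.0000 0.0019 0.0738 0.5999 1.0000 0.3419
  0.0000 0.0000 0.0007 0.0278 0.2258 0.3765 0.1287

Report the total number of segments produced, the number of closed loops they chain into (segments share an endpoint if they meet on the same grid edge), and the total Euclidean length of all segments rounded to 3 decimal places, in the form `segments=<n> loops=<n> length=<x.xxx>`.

cell (3,4): code 0100 → (3.758,5.000)–(4.000,4.464)
cell (3,5): code 1000 → (4.000,5.326)–(3.758,5.000)
cell (4,3): code 0100 → (4.370,4.000)–(5.000,3.673)
cell (4,4): code 1110 → (4.000,4.464)–(4.370,4.000)
cell (4,5): code 1001 → (5.000,5.869)–(4.000,5.326)
cell (5,3): code 0010 → (5.000,3.673)–(5.460,4.000)
cell (5,4): code 0011 → (5.460,4.000)–(5.917,5.000)
cell (5,5): code 0001 → (5.917,5.000)–(5.000,5.869)
total: 8 segments, chained into 1 closed loop(s), length Σ = 6.362154

segments=8 loops=1 length=6.362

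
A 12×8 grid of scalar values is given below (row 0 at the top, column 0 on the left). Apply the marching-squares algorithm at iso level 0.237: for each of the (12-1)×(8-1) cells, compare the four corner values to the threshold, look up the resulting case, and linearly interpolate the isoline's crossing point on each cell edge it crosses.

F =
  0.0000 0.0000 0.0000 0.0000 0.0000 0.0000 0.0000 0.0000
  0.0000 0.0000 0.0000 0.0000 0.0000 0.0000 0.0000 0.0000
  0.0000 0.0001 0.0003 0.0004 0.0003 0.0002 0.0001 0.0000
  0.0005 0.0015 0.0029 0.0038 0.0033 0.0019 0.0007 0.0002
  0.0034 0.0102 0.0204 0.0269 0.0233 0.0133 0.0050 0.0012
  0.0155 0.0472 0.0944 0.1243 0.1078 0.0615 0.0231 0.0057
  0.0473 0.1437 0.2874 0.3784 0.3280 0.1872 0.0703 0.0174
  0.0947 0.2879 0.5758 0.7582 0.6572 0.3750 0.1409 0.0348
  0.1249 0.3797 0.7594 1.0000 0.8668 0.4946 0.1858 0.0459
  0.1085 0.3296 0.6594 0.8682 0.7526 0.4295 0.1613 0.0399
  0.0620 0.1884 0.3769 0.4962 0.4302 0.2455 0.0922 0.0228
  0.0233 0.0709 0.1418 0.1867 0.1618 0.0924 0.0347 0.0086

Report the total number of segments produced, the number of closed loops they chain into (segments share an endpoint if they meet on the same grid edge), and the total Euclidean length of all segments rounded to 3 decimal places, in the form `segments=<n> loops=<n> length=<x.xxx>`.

segments=20 loops=1 length=16.762

cell (5,1): code 0100 → (5.739,2.000)–(6.000,1.649)
cell (5,2): code 1100 → (5.444,3.000)–(5.739,2.000)
cell (5,3): code 1100 → (5.587,4.000)–(5.444,3.000)
cell (5,4): code 1000 → (6.000,4.646)–(5.587,4.000)
cell (6,0): code 0100 → (6.647,1.000)–(7.000,0.737)
cell (6,1): code 1110 → (6.000,1.649)–(6.647,1.000)
cell (6,4): code 1101 → (6.265,5.000)–(6.000,4.646)
cell (6,5): code 1000 → (7.000,5.589)–(6.265,5.000)
cell (7,0): code 0110 → (7.000,0.737)–(8.000,0.440)
cell (7,5): code 1001 → (8.000,5.834)–(7.000,5.589)
cell (8,0): code 0110 → (8.000,0.440)–(9.000,0.581)
cell (8,5): code 1001 → (9.000,5.718)–(8.000,5.834)
cell (9,0): code 0010 → (9.000,0.581)–(9.656,1.000)
cell (9,1): code 0111 → (9.656,1.000)–(10.000,1.258)
cell (9,5): code 1001 → (10.000,5.055)–(9.000,5.718)
cell (10,1): code 0010 → (10.000,1.258)–(10.595,2.000)
cell (10,2): code 0011 → (10.595,2.000)–(10.837,3.000)
cell (10,3): code 0011 → (10.837,3.000)–(10.720,4.000)
cell (10,4): code 0011 → (10.720,4.000)–(10.056,5.000)
cell (10,5): code 0001 → (10.056,5.000)–(10.000,5.055)
total: 20 segments, chained into 1 closed loop(s), length Σ = 16.761500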